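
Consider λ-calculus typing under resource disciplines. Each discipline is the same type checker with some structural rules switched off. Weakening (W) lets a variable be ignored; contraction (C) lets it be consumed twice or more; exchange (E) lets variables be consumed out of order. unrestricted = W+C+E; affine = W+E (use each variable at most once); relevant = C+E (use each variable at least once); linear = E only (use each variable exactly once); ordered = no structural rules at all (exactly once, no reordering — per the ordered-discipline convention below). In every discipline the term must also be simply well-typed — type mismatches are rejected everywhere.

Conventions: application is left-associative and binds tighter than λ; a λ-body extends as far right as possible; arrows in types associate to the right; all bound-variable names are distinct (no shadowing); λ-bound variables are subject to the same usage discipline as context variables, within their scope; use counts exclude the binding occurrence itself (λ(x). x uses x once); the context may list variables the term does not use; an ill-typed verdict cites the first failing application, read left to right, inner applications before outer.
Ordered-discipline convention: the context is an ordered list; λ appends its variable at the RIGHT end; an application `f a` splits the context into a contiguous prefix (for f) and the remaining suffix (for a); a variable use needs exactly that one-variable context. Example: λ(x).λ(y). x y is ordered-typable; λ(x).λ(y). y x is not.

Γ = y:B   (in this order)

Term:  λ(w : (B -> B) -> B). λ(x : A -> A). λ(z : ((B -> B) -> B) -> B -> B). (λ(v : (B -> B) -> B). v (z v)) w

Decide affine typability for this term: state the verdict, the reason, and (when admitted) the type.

no — needs contraction — v ×2
counts: y=0; w (bound)=1; x (bound)=0; z (bound)=1; v (bound)=2
uses in reading order: v, z, v, w
typing: well-typed — term : ((B -> B) -> B) -> (A -> A) -> (((B -> B) -> B) -> B -> B) -> B
per-discipline verdicts: ordered ✗ | linear ✗ | affine ✗ | relevant ✗ | unrestricted ✓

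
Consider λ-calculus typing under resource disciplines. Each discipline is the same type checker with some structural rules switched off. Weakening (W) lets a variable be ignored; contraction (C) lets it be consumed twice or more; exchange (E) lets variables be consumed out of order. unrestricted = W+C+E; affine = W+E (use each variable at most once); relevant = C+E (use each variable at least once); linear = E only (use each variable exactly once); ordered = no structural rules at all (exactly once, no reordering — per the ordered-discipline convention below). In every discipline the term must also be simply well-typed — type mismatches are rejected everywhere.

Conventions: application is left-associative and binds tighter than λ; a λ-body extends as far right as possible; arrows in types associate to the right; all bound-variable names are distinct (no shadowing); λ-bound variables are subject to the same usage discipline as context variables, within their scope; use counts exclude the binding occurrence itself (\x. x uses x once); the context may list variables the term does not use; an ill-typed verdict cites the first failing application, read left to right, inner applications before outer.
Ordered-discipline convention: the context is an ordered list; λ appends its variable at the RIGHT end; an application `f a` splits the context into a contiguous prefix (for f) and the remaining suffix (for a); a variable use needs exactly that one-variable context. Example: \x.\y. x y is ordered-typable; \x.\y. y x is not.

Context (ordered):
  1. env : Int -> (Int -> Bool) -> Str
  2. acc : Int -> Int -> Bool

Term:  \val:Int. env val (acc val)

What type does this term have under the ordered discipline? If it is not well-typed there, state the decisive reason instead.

not well-typed under ordered — repeated use of val ×2
counts: env=1, acc=1, val [bound]=2
use order (left to right): env, val, acc, val
typing: the term checks, with type Int -> Str
per-discipline verdicts: ordered ✗; linear ✗; affine ✗; relevant ✓; unrestricted ✓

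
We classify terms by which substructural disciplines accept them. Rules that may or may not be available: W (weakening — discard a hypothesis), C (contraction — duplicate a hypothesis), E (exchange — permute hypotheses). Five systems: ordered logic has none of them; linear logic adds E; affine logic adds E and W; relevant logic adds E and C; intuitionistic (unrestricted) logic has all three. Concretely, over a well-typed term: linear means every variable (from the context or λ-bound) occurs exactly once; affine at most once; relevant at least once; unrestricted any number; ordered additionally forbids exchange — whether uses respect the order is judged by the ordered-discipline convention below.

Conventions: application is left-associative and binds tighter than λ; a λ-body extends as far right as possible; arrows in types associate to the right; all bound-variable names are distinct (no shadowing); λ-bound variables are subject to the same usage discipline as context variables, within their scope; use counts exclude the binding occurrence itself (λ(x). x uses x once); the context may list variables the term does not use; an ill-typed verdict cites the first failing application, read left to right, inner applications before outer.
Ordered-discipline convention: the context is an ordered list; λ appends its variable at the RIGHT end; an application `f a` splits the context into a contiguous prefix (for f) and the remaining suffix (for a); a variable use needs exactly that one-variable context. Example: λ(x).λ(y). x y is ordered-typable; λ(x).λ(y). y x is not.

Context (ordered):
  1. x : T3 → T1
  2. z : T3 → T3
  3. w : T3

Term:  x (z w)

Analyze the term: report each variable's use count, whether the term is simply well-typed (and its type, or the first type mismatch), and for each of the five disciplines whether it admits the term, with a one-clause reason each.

variable uses: x ×1; z ×1; w ×1
left-to-right use order: x, z, w
typing: well-typed — term : T1
ordered: ✓ — single-use (x, z, w), ordered derivation ok
linear: ✓ — single use per variable (x, z, w)
affine: ✓ — none of x, z, w used more than once
relevant: ✓ — every one of x, z, w appears
unrestricted: ✓ — well-typed at T1; no restrictions here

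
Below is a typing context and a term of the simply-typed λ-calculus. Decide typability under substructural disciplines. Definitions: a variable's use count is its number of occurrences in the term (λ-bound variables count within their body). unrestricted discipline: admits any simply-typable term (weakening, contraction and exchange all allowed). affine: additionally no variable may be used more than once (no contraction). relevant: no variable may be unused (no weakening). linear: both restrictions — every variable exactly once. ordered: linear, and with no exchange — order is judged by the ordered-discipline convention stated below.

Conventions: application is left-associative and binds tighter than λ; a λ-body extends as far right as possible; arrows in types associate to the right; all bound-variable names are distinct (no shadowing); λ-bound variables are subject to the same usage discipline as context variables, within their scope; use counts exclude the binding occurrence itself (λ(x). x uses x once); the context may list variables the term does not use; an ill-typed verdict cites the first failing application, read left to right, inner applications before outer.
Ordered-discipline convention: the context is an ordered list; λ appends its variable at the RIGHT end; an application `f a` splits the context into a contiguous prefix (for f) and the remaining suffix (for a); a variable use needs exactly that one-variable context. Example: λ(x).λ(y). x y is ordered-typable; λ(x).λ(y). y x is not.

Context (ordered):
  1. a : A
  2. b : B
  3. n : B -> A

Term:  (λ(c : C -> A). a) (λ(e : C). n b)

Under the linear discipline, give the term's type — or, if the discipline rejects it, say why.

not well-typed under linear — unused: c, e — weakening required
variable uses: a=1, b=1, n=1, c (λ-bound)=0, e (λ-bound)=0
use order (left to right): a, n, b
typing: well-typed — term : A
all disciplines: ordered ✗ · linear ✗ · affine ✓ · relevant ✗ · unrestricted ✓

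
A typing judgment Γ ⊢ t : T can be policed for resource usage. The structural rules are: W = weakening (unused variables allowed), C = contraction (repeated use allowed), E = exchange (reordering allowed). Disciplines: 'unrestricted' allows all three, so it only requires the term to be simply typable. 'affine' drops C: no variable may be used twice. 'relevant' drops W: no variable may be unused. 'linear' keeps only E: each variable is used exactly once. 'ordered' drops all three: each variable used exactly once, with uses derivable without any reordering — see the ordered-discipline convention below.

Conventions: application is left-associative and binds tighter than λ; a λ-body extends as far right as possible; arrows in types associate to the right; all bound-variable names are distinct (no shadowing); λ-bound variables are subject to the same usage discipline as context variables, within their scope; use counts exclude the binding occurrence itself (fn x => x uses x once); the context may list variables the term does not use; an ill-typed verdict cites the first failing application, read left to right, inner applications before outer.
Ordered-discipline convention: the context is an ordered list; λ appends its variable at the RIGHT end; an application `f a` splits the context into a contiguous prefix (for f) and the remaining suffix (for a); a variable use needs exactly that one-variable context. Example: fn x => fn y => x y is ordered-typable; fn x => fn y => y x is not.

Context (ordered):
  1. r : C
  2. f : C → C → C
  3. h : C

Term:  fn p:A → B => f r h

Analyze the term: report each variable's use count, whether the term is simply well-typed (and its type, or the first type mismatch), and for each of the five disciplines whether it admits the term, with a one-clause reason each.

variable uses: r: 1, f: 1, h: 1, p (λ-bound): 0
order of uses: f, r, h
typing: ✓ — (A → B) → C
ordered: ✗, unused: p — weakening required
linear: ✗, unused: p — weakening required
affine: ✓, r, f, h, p: no repeats, contraction unneeded
relevant: ✗, unused: p — weakening required
unrestricted: ✓, typability at (A → B) → C is all that's needed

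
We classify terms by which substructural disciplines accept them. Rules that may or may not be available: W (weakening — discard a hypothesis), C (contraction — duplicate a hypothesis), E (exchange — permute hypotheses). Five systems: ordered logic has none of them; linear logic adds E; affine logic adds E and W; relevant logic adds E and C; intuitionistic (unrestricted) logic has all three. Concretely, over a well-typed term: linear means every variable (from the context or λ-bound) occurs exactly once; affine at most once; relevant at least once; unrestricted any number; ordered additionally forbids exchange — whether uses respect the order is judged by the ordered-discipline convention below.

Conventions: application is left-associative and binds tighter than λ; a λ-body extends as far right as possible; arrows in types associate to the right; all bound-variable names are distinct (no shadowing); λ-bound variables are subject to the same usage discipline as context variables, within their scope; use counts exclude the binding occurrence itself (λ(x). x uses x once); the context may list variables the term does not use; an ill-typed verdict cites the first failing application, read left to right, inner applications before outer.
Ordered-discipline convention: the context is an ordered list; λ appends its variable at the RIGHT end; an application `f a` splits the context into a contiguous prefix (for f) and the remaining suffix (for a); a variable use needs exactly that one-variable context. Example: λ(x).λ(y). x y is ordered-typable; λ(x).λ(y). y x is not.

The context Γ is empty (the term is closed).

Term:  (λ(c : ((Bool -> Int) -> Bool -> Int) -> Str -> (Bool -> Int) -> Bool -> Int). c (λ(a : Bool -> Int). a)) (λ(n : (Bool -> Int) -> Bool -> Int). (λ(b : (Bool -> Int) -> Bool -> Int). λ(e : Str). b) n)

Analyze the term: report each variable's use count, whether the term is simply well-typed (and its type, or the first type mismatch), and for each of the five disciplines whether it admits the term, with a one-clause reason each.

variable uses: c (λ-bound): 1, a (λ-bound): 1, n (λ-bound): 1, b (λ-bound): 1, e (λ-bound): 0
order of uses: c, a, b, n
typing: well-typed at Str -> (Bool -> Int) -> Bool -> Int
ordered: ✗ — unused: e — weakening required
linear: ✗ — unused: e — weakening required
affine: ✓ — c, a, n, b, e: no repeats, contraction unneeded
relevant: ✗ — unused: e — weakening required
unrestricted: ✓ — simply typable at Str -> (Bool -> Int) -> Bool -> Int; W, C, E all held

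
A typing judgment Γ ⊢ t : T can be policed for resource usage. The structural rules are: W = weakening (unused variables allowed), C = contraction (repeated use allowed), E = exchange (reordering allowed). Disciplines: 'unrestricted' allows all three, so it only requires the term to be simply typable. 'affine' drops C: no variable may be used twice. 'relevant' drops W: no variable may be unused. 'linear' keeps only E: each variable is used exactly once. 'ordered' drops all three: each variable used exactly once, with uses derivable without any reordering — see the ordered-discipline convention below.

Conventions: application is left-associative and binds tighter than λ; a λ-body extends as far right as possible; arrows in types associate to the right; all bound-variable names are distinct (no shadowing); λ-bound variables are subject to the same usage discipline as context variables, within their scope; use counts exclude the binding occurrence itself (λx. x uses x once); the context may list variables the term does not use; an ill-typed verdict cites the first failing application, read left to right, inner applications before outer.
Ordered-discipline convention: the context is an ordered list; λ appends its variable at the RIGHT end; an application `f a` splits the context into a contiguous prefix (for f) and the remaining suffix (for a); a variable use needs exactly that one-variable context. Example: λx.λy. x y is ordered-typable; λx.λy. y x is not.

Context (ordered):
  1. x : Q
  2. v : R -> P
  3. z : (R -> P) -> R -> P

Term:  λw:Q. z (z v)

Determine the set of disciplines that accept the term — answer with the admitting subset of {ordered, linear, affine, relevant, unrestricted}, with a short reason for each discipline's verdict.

admitted by: unrestricted
use counts: x: 0; v: 1; z: 2; w (bound): 0
uses in reading order: z, z, v
typing: ✓ — Q -> R -> P
ordered ✗ (z ×2 used more than once (contraction); unused: x, w — weakening required)
linear ✗ (z ×2 used more than once (contraction); unused: x, w — weakening required)
affine ✗ (z ×2 used more than once (contraction))
relevant ✗ (unused: x, w — weakening required)
unrestricted ✓ (typability at Q -> R -> P is all that's needed)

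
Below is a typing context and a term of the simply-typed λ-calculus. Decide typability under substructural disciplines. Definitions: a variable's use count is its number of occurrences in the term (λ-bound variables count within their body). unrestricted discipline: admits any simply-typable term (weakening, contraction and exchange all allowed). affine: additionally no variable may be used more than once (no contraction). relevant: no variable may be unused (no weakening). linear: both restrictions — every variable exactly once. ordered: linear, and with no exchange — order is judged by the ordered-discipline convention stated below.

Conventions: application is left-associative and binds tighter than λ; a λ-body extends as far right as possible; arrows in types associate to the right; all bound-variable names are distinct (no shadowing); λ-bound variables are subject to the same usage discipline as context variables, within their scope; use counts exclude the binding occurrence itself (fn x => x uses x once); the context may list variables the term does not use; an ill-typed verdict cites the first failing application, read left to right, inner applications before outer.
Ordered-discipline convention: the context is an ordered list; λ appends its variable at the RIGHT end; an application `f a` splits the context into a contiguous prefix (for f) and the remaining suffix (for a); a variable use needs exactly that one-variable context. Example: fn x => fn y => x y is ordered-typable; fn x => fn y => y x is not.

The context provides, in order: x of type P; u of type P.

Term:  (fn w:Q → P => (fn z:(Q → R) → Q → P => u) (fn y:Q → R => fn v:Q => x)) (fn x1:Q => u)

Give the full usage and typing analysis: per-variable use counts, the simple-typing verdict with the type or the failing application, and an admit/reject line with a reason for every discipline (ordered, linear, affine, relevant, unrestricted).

use counts: x: 1×; u: 2×; w (bound): 0×; z (bound): 0×; y (bound): 0×; v (bound): 0×; x1 (bound): 0×
left-to-right use order: u, x, u
typing: the term checks, with type P
ordered: ✗, uses contraction: u ×2; needs weakening: w, z, y, v, x1 unused
linear: ✗, uses contraction: u ×2; needs weakening: w, z, y, v, x1 unused
affine: ✗, uses contraction: u ×2
relevant: ✗, needs weakening: w, z, y, v, x1 unused
unrestricted: ✓, simply typable at P; W, C, E all held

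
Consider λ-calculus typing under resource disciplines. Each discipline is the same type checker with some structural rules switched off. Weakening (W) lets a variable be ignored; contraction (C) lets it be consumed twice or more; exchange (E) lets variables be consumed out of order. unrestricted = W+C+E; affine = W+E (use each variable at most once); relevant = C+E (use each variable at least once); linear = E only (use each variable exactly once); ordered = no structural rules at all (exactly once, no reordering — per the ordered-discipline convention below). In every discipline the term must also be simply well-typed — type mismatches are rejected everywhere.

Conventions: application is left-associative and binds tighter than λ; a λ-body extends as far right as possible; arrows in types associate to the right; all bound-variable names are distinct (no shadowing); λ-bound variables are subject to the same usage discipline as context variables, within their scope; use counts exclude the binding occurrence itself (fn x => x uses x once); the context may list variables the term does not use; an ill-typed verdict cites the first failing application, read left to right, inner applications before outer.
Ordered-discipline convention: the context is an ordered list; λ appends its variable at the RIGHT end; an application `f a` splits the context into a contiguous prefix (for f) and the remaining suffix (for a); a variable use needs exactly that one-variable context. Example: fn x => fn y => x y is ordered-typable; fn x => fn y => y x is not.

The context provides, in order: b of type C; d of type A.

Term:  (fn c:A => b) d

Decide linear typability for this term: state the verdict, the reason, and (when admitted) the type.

no — c never used (weakening)
counts: b: 1, d: 1, c [bound]: 0
order of uses: b, d
typing: well-typed — term : C
summary: ordered ✗; linear ✗; affine ✓; relevant ✗; unrestricted ✓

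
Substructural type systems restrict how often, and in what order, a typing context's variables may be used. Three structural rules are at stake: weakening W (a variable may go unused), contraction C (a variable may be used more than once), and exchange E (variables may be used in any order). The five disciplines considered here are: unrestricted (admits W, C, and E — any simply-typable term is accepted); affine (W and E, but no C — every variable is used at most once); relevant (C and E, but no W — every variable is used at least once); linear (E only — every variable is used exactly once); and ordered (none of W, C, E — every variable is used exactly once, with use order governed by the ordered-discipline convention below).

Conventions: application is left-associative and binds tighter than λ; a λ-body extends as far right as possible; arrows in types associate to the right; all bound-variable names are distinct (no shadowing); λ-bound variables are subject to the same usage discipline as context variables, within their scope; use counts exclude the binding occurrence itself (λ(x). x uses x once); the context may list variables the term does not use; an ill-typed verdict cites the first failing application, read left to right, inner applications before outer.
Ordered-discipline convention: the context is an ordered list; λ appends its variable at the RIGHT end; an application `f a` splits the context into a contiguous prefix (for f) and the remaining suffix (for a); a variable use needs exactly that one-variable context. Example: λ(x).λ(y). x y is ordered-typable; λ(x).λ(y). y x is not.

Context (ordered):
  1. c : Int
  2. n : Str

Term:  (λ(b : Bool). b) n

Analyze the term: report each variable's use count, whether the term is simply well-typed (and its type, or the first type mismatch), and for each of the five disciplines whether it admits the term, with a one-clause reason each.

counts: c: 0×, n: 1×, b (λ-bound): 1×
use order (left to right): b, n
typing: ill-typed: a function awaiting Bool gets Str
ordered: ✗ — the type mismatch rejects it
linear: ✗ — not simply typable
affine: ✗ — fails simple typing
relevant: ✗ — a type mismatch blocks all five
unrestricted: ✗ — the type mismatch rejects it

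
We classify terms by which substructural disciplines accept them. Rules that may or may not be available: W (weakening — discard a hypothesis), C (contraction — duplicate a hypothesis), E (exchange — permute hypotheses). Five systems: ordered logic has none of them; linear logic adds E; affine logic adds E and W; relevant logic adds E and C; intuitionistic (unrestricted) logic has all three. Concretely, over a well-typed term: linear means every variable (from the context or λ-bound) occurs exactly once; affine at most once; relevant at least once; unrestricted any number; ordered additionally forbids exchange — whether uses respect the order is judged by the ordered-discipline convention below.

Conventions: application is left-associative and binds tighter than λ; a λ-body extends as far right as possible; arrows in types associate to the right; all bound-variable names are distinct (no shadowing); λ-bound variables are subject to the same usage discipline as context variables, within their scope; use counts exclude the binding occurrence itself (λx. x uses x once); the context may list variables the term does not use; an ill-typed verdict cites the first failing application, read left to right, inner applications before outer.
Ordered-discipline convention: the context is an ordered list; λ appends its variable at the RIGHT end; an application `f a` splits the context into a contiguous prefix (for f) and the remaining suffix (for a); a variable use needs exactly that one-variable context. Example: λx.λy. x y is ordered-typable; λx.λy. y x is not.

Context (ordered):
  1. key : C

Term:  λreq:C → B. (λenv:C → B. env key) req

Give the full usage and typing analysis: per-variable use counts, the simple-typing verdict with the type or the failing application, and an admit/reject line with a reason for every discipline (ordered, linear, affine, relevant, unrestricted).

variable uses: key=1, req (bound)=1, env (bound)=1
uses in reading order: env, key, req
typing: well-typed — term : (C → B) → B
ordered ✗ (use order env, key, req needs exchange)
linear ✓ (single use per variable (key, req, env))
affine ✓ (no duplicate uses among key, req, env)
relevant ✓ (none of key, req, env goes unused)
unrestricted ✓ (simply typable at (C → B) → B; W, C, E all held)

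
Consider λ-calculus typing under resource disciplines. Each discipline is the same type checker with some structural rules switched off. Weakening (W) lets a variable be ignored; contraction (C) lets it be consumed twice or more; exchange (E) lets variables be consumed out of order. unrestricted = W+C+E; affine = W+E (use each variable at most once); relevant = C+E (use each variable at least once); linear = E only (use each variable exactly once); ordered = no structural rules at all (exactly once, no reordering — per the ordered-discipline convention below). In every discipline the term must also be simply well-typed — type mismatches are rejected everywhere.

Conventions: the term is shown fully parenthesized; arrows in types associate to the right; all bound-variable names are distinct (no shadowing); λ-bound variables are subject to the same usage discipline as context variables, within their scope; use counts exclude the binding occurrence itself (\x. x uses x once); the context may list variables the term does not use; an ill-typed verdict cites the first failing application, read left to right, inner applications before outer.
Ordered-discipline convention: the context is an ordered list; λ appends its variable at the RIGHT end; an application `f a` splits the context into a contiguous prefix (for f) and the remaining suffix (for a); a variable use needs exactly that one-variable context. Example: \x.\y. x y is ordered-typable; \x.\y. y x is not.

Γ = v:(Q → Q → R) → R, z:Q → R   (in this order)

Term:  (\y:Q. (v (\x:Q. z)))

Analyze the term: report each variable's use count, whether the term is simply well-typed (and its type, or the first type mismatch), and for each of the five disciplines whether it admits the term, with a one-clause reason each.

variable uses: v=1, z=1, y [bound]=0, x [bound]=0
left-to-right use order: v, z
typing: ✓ — Q → R
ordered: ✗ — y, x left unused
linear: ✗ — y, x left unused
affine: ✓ — v, z, y, x: no repeats, contraction unneeded
relevant: ✗ — y, x left unused
unrestricted: ✓ — type-checks (Q → R) and nothing is barred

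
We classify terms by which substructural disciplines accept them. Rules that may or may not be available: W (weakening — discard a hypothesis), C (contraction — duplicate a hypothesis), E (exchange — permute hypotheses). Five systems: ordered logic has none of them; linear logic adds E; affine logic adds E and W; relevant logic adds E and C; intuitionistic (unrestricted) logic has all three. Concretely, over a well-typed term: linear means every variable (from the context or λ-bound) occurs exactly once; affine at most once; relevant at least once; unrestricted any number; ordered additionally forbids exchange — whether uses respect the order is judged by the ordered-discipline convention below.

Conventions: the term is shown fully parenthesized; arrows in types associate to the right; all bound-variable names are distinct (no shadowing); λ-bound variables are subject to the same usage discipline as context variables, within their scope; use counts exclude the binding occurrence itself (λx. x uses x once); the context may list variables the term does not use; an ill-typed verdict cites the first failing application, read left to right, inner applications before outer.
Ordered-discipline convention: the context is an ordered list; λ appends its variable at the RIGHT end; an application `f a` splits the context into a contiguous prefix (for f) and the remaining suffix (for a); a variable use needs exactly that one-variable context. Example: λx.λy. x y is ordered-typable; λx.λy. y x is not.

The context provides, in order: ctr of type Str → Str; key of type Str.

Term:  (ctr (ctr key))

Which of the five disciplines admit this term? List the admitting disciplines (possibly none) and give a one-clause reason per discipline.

admitted by: relevant, unrestricted
counts: ctr: 2×; key: 1×
use order (left to right): ctr, ctr, key
typing: well-typed at Str
ordered: ✗ — uses contraction: ctr ×2
linear: ✗ — uses contraction: ctr ×2
affine: ✗ — uses contraction: ctr ×2
relevant: ✓ — every one of ctr, key appears
unrestricted: ✓ — well-typed at Str; no restrictions here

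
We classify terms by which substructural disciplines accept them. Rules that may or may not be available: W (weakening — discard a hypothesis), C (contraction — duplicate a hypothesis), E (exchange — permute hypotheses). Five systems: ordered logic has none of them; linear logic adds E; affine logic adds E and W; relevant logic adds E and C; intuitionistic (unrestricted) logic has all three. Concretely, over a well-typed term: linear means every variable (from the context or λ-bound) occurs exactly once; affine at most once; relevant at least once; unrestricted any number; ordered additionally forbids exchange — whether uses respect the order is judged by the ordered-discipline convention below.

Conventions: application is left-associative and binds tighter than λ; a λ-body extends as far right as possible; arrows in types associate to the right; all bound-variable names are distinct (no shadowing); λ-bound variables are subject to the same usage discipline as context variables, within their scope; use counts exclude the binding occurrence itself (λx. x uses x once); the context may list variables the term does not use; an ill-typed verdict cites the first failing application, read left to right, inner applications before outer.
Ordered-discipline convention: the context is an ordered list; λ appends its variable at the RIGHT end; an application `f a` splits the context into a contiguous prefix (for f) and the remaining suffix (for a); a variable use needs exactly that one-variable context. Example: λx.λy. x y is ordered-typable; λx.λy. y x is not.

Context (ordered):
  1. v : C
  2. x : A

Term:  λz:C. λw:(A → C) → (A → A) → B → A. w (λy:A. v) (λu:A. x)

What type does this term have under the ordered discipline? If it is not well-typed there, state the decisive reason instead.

not well-typed under ordered — unused: z, y, u — weakening required
counts: v=1, x=1, z (λ-bound)=0, w (λ-bound)=1, y (λ-bound)=0, u (λ-bound)=0
order of uses: w, v, x
typing: the term checks, with type C → ((A → C) → (A → A) → B → A) → B → A
per-discipline verdicts: ordered ✗; linear ✗; affine ✓; relevant ✗; unrestricted ✓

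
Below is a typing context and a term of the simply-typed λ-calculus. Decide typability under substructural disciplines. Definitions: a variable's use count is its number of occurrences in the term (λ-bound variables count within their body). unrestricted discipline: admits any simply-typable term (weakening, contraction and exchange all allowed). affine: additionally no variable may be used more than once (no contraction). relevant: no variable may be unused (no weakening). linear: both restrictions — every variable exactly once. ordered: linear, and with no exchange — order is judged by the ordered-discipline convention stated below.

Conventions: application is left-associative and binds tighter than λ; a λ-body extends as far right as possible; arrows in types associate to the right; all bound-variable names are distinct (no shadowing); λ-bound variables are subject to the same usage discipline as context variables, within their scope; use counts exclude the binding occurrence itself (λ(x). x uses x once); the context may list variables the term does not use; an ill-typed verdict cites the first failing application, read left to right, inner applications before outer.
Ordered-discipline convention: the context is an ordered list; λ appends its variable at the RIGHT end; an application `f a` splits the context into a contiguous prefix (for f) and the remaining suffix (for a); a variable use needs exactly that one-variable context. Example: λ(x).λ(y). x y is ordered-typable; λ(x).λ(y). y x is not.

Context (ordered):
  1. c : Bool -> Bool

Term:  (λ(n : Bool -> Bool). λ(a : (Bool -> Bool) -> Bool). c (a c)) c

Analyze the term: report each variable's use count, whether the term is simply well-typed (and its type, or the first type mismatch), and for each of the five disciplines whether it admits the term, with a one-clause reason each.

use counts: c ×3; n [bound] ×0; a [bound] ×1
left-to-right use order: c, a, c, c
typing: well-typed — term : ((Bool -> Bool) -> Bool) -> Bool
ordered: ✗, needs contraction — c ×3; unused: n — weakening required
linear: ✗, needs contraction — c ×3; unused: n — weakening required
affine: ✗, needs contraction — c ×3
relevant: ✗, unused: n — weakening required
unrestricted: ✓, simply typable at ((Bool -> Bool) -> Bool) -> Bool; W, C, E all held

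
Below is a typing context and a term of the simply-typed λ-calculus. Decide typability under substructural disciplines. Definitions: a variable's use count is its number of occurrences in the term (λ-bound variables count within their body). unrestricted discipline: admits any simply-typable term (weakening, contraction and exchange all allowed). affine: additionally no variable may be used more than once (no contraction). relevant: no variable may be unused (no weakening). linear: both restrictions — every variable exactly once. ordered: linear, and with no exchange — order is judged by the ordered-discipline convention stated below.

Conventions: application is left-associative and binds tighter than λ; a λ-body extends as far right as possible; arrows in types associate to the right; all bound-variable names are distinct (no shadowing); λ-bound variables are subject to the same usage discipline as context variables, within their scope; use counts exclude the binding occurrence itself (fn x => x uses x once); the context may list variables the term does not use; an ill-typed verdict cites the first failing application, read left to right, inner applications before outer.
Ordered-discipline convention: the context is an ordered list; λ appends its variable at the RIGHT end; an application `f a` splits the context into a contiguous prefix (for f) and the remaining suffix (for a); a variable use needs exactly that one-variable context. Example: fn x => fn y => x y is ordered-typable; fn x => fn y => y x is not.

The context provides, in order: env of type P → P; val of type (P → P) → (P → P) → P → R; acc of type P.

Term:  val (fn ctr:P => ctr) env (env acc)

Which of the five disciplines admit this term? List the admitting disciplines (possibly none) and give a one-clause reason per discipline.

admitted in: relevant, unrestricted
use counts: env=2; val=1; acc=1; ctr (λ-bound)=1
uses in reading order: val, ctr, env, env, acc
typing: ✓ — R
ordered ✗ (repeated use of env ×2)
linear ✗ (repeated use of env ×2)
affine ✗ (repeated use of env ×2)
relevant ✓ (env, val, acc, ctr: all used, weakening unneeded)
unrestricted ✓ (well-typed at R; no restrictions here)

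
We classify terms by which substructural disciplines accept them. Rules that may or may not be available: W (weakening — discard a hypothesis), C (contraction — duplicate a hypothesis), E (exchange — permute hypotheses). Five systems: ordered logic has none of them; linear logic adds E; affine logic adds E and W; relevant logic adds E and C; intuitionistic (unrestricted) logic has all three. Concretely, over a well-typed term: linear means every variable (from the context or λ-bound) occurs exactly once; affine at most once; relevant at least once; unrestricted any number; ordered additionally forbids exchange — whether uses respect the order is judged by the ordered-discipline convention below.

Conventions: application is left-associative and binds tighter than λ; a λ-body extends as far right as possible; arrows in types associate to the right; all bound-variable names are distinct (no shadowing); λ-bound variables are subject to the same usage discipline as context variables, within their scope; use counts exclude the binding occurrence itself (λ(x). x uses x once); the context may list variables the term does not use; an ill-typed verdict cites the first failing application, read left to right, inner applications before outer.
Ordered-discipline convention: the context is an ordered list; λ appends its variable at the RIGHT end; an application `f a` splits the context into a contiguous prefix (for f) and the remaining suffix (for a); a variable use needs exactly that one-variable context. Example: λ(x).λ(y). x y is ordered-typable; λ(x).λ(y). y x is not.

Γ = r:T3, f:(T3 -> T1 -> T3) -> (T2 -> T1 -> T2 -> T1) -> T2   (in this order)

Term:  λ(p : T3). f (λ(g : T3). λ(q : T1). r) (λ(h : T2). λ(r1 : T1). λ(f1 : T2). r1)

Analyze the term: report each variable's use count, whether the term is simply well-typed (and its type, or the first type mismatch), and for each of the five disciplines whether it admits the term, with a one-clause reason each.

counts: r: 1×; f: 1×; p (bound): 0×; g (bound): 0×; q (bound): 0×; h (bound): 0×; r1 (bound): 1×; f1 (bound): 0×
order of uses: f, r, r1
typing: well-typed at T3 -> T2
ordered: ✗, unused: p, g, q, h, f1 — weakening required
linear: ✗, unused: p, g, q, h, f1 — weakening required
affine: ✓, at most one use each (r, f, p, g, q, h, r1, f1)
relevant: ✗, unused: p, g, q, h, f1 — weakening required
unrestricted: ✓, typability at T3 -> T2 is all that's needed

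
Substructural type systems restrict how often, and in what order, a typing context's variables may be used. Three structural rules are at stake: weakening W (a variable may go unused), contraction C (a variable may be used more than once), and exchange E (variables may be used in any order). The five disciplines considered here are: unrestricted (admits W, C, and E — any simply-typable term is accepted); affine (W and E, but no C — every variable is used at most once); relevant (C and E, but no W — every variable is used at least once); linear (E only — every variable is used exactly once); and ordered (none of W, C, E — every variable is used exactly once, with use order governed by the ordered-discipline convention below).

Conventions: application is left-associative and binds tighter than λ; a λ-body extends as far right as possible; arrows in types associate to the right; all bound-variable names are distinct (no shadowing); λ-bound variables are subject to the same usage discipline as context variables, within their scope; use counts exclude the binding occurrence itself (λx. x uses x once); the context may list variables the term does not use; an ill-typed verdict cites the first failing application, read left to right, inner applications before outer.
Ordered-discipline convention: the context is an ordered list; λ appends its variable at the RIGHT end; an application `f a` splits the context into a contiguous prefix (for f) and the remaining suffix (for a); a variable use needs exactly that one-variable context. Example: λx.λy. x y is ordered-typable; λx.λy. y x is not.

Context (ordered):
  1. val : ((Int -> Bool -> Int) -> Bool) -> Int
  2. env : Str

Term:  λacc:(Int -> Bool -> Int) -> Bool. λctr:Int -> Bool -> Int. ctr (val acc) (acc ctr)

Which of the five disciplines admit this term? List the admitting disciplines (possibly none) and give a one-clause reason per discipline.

accepted by: unrestricted
use counts: val: 1; env: 0; acc (λ-bound): 2; ctr (λ-bound): 2
use order (left to right): ctr, val, acc, acc, ctr
typing: well-typed — term : ((Int -> Bool -> Int) -> Bool) -> (Int -> Bool -> Int) -> Int
ordered: ✗ — acc ×2, ctr ×2 used more than once (contraction); env never used (weakening)
linear: ✗ — acc ×2, ctr ×2 used more than once (contraction); env never used (weakening)
affine: ✗ — acc ×2, ctr ×2 used more than once (contraction)
relevant: ✗ — env never used (weakening)
unrestricted: ✓ — simply typable at ((Int -> Bool -> Int) -> Bool) -> (Int -> Bool -> Int) -> Int; W, C, E all held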